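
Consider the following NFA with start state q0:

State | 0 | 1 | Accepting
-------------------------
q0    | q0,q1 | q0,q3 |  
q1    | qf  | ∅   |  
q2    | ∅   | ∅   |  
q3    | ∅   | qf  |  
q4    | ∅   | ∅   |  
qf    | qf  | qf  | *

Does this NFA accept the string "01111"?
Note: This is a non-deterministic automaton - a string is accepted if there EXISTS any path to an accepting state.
Track the set of states the NFA could be in: start {q0}
Read '0': {q0} → {q0, q1}
Read '1': {q0, q1} → {q0, q3}
Read '1': {q0, q3} → {q0, q3, qf}
Read '1': {q0, q3, qf} → {q0, q3, qf}
Read '1': {q0, q3, qf} → {q0, q3, qf}
Final set {q0, q3, qf} contains accepting state(s) {qf} → accepted.

Final answer: Yes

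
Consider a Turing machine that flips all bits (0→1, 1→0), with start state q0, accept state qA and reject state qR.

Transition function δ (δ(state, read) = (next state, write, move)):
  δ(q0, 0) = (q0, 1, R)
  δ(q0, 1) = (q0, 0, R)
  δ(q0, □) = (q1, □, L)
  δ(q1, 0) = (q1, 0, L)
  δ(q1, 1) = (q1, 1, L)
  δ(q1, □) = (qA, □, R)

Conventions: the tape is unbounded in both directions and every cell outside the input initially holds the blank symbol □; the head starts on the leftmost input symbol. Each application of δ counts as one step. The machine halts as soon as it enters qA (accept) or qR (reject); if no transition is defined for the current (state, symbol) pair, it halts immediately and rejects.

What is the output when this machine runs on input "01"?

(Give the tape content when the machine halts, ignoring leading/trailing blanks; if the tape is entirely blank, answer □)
Step 0: [q0]01 (head at position 0)
Step 1: δ(q0, 0) = (q0, 1, R)  ⊢  1[q0]1 (head at position 1)
Step 2: δ(q0, 1) = (q0, 0, R)  ⊢  10[q0]□ (head at position 2)
Step 3: δ(q0, □) = (q1, □, L)  ⊢  1[q1]0□ (head at position 1)
Step 4: δ(q1, 0) = (q1, 0, L)  ⊢  [q1]10□ (head at position 0)
Step 5: δ(q1, 1) = (q1, 1, L)  ⊢  [q1]□10□ (head at position -1)
Step 6: δ(q1, □) = (qA, □, R)  ⊢  □[qA]10□ (head at position 0)
The machine is in qA, so it halts and accepts.
Tape content when halted (ignoring surrounding blanks): 10

Final answer: Output: 10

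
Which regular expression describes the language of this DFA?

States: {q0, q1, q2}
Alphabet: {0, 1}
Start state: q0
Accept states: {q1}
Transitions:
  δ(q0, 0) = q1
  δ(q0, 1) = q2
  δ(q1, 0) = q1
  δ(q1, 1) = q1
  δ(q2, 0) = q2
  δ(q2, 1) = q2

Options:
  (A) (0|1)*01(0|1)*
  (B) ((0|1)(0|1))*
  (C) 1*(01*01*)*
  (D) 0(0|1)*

Testing sample strings against the DFA:
  '000' -> accepted
  '01100' -> accepted
  '010' -> accepted
  '111' -> rejected
Checking each option for a counterexample:
  (A) (0|1)*01(0|1)*: '0' is accepted by the DFA but does not match the regex → eliminated
  (B) ((0|1)(0|1))*: ε is rejected by the DFA but matches the regex → eliminated
  (C) 1*(01*01*)*: ε is rejected by the DFA but matches the regex → eliminated
  (D) 0(0|1)*: agrees with the DFA on all strings of length ≤ 4
Only (D) 0(0|1)* is consistent with the DFA.

Final answer: (D) 0(0|1)*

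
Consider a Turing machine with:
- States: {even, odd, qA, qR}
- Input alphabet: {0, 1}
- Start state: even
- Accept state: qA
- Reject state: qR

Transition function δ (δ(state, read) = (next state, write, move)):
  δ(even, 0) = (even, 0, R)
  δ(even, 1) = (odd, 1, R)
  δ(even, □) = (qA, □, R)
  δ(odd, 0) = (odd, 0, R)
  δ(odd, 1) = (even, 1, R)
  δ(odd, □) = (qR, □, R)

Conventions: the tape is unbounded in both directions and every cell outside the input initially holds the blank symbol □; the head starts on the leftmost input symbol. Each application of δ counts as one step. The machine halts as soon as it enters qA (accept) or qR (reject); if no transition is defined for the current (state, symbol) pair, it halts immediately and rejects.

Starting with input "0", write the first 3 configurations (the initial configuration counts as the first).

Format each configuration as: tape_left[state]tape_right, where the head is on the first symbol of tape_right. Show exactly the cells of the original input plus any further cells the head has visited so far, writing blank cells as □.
Step 0: [even]0 (head at position 0)
Step 1: δ(even, 0) = (even, 0, R)  ⊢  0[even]□ (head at position 1)
Step 2: δ(even, □) = (qA, □, R)  ⊢  0□[qA]□ (head at position 2)

Final answer: [even]0 ⊢ 0[even]□ ⊢ 0□[qA]□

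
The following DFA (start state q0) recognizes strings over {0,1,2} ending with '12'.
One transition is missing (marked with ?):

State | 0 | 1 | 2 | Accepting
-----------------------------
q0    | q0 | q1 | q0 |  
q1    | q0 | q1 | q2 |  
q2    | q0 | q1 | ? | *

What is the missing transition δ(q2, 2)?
q0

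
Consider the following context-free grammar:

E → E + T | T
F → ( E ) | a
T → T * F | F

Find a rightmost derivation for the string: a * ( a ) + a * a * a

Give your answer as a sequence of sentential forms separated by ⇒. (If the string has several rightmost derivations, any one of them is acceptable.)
Start with E.
Step 1: the rightmost non-terminal is E; apply E → E + T:  E + T
Step 2: the rightmost non-terminal is T; apply T → T * F:  E + T * F
Step 3: the rightmost non-terminal is F; apply F → a:  E + T * a
Step 4: the rightmost non-terminal is T; apply T → T * F:  E + T * F * a
Step 5: the rightmost non-terminal is F; apply F → a:  E + T * a * a
Step 6: the rightmost non-terminal is T; apply T → F:  E + F * a * a
Step 7: the rightmost non-terminal is F; apply F → a:  E + a * a * a
Step 8: the rightmost non-terminal is E; apply E → T:  T + a * a * a
Step 9: the rightmost non-terminal is T; apply T → T * F:  T * F + a * a * a
Step 10: the rightmost non-terminal is F; apply F → ( E ):  T * ( E ) + a * a * a
Step 11: the rightmost non-terminal is E; apply E → T:  T * ( T ) + a * a * a
Step 12: the rightmost non-terminal is T; apply T → F:  T * ( F ) + a * a * a
Step 13: the rightmost non-terminal is F; apply F → a:  T * ( a ) + a * a * a
Step 14: the rightmost non-terminal is T; apply T → F:  F * ( a ) + a * a * a
Step 15: the rightmost non-terminal is F; apply F → a:  a * ( a ) + a * a * a

Final answer: E ⇒ E + T ⇒ E + T * F ⇒ E + T * a ⇒ E + T * F * a ⇒ E + T * a * a ⇒ E + F * a * a ⇒ E + a * a * a ⇒ T + a * a * a ⇒ T * F + a * a * a ⇒ T * ( E ) + a * a * a ⇒ T * ( T ) + a * a * a ⇒ T * ( F ) + a * a * a ⇒ T * ( a ) + a * a * a ⇒ F * ( a ) + a * a * a ⇒ a * ( a ) + a * a * a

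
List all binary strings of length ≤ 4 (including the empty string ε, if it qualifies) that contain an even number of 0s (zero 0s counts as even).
Checking every binary string of length 0 to 4:
  Length 0: accepted: ε | rejected: (none)
  Length 1: accepted: 1 | rejected: 0
  Length 2: accepted: 00, 11 | rejected: 01, 10
  Length 3: accepted: 001, 010, 100, 111 | rejected: 000, 011, 101, 110
  Length 4: accepted: 0000, 0011, 0101, 0110, 1001, 1010, 1100, 1111 | rejected: 0001, 0010, 0100, 0111, 1000, 1011, 1101, 1110
Total: 16 string(s).

Final answer: ε, 1, 00, 11, 001, 010, 100, 111, 0000, 0011, 0101, 0110, 1001, 1010, 1100, 1111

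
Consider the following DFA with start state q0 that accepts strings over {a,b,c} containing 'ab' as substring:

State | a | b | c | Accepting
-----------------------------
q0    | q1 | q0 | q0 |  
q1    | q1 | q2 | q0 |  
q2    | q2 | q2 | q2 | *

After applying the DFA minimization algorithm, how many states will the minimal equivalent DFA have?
All 3 states are reachable from q0, so none can be removed as unreachable.
Table-filling: first mark every (accepting, non-accepting) pair as distinguishable (accepting: {q2}; non-accepting: {q0, q1}).
Round 1: (q0, q1) on 'b' go to q0 and q2, already distinguishable → mark.
Every pair of states is distinguishable, so the DFA is already minimal.
Equivalence classes: {q0}, {q1}, {q2} → 3 states.

Final answer: 3 states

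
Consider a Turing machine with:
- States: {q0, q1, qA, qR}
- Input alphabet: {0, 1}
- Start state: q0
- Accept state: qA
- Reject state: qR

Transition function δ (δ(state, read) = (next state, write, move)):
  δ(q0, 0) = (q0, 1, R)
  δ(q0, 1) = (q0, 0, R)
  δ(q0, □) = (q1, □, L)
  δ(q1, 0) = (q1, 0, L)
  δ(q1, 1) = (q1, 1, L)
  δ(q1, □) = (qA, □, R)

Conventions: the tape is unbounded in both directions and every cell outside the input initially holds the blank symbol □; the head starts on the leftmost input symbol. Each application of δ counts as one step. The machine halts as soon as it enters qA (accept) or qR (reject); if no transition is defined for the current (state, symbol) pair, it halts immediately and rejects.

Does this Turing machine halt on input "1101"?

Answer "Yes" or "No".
Step 0: [q0]1101 (head at position 0)
Step 1: δ(q0, 1) = (q0, 0, R)  ⊢  0[q0]101 (head at position 1)
Step 2: δ(q0, 1) = (q0, 0, R)  ⊢  00[q0]01 (head at position 2)
Step 3: δ(q0, 0) = (q0, 1, R)  ⊢  001[q0]1 (head at position 3)
Step 4: δ(q0, 1) = (q0, 0, R)  ⊢  0010[q0]□ (head at position 4)
Step 5: δ(q0, □) = (q1, □, L)  ⊢  001[q1]0□ (head at position 3)
Step 6: δ(q1, 0) = (q1, 0, L)  ⊢  00[q1]10□ (head at position 2)
Step 7: δ(q1, 1) = (q1, 1, L)  ⊢  0[q1]010□ (head at position 1)
Step 8: δ(q1, 0) = (q1, 0, L)  ⊢  [q1]0010□ (head at position 0)
Step 9: δ(q1, 0) = (q1, 0, L)  ⊢  [q1]□0010□ (head at position -1)
Step 10: δ(q1, □) = (qA, □, R)  ⊢  □[qA]0010□ (head at position 0)
The machine is in qA, so it halts and accepts.
It halts after 10 steps.

Final answer: Yes - halts after 10 steps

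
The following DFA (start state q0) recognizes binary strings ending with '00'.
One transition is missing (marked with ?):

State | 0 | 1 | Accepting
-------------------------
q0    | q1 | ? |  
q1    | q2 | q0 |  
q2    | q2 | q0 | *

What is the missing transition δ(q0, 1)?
q0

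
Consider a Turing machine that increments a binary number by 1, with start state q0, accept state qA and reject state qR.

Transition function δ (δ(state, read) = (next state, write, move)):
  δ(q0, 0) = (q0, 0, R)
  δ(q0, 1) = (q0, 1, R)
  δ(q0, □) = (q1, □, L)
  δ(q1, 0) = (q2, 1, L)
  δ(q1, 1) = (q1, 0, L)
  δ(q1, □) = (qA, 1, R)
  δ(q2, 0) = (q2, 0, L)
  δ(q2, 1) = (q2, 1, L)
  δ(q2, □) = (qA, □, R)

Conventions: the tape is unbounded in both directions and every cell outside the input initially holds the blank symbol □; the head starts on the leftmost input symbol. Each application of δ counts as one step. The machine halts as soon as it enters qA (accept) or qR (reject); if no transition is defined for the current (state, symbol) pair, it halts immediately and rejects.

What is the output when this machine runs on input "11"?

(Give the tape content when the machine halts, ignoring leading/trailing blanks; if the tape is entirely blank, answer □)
Step 0: [q0]11 (head at position 0)
Step 1: δ(q0, 1) = (q0, 1, R)  ⊢  1[q0]1 (head at position 1)
Step 2: δ(q0, 1) = (q0, 1, R)  ⊢  11[q0]□ (head at position 2)
Step 3: δ(q0, □) = (q1, □, L)  ⊢  1[q1]1□ (head at position 1)
Step 4: δ(q1, 1) = (q1, 0, L)  ⊢  [q1]10□ (head at position 0)
Step 5: δ(q1, 1) = (q1, 0, L)  ⊢  [q1]□00□ (head at position -1)
Step 6: δ(q1, □) = (qA, 1, R)  ⊢  1[qA]00□ (head at position 0)
The machine is in qA, so it halts and accepts.
Tape content when halted (ignoring surrounding blanks): 100

Final answer: Output: 100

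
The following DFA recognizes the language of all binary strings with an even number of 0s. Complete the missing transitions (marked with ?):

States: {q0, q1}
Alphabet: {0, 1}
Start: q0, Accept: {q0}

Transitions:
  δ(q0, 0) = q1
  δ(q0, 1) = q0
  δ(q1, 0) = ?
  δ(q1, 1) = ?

What each state remembers (consistent with the given transitions and accept states):
  q0: an even number of 0s has been read so far
  q1: an odd number of 0s has been read so far
Filling in the missing entries:
  δ(q1, 0): in q1 (an odd number of 0s has been read so far), after reading 0 we have: an even number of 0s has been read so far → q0
  δ(q1, 1): in q1 (an odd number of 0s has been read so far), after reading 1 we have: an odd number of 0s has been read so far → q1

Final answer: δ(q1, 0) = q0; δ(q1, 1) = q1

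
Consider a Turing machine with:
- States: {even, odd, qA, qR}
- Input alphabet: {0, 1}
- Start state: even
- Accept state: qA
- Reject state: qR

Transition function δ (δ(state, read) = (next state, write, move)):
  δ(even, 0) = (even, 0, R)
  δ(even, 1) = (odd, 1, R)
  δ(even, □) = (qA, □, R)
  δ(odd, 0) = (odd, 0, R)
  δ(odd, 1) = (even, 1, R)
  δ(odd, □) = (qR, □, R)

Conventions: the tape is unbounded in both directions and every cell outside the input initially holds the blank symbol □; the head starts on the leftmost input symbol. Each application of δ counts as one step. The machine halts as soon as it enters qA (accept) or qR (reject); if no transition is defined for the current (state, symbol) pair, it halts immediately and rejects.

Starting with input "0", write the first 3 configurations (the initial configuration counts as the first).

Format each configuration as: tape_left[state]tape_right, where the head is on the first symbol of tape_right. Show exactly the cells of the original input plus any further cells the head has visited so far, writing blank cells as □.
Step 0: [even]0 (head at position 0)
Step 1: δ(even, 0) = (even, 0, R)  ⊢  0[even]□ (head at position 1)
Step 2: δ(even, □) = (qA, □, R)  ⊢  0□[qA]□ (head at position 2)

Final answer: [even]0 ⊢ 0[even]□ ⊢ 0□[qA]□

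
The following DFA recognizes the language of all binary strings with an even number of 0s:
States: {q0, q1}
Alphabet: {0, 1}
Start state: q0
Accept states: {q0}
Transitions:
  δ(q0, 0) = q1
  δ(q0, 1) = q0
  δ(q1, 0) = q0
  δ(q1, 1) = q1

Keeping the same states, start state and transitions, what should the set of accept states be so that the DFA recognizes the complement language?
The DFA is complete (every state has a transition on every symbol), so the complement
is recognized by the same DFA with accepting and non-accepting states swapped.
Original accept states: {q0}
Complement accept states = All states - Original accept states
= {q0, q1} - {q0}
= {q1}
Complement language: strings with an ODD number of 0s

Final answer: {q1}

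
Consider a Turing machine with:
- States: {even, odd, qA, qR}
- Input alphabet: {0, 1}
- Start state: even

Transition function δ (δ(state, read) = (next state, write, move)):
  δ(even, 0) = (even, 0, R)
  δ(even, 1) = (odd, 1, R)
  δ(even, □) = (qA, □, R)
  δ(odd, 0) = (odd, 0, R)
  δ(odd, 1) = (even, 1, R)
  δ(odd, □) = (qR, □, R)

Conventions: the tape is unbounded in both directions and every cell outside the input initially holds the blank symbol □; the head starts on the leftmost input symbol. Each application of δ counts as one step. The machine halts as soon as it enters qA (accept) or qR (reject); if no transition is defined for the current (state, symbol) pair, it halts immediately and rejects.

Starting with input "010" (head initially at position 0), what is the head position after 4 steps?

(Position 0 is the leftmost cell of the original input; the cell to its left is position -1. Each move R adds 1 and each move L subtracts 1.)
Step 0: [even]010 (head at position 0)
Step 1: δ(even, 0) = (even, 0, R)  ⊢  0[even]10 (head at position 1)
Step 2: δ(even, 1) = (odd, 1, R)  ⊢  01[odd]0 (head at position 2)
Step 3: δ(odd, 0) = (odd, 0, R)  ⊢  010[odd]□ (head at position 3)
Step 4: δ(odd, □) = (qR, □, R)  ⊢  010□[qR]□ (head at position 4)
Head position after 4 steps: 4

Final answer: Position 4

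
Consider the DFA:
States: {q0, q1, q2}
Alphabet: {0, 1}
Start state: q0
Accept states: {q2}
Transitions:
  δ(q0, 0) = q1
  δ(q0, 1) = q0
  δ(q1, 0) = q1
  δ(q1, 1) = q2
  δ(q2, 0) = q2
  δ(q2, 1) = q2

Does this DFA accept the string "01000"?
Processing string "01000":
  q0 --0--> q1
  q1 --1--> q2
  q2 --0--> q2
  q2 --0--> q2
  q2 --0--> q2
Final state: q2
Accept states: {q2}
q2 is an accept state, so the string is accepted.

Final answer: Yes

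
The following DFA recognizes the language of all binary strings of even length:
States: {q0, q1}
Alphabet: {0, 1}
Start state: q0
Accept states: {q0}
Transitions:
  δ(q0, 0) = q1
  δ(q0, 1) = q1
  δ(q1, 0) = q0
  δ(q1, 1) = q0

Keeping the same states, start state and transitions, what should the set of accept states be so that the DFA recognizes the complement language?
The DFA is complete (every state has a transition on every symbol), so the complement
is recognized by the same DFA with accepting and non-accepting states swapped.
Original accept states: {q0}
Complement accept states = All states - Original accept states
= {q0, q1} - {q0}
= {q1}
Complement language: strings of ODD length

Final answer: {q1}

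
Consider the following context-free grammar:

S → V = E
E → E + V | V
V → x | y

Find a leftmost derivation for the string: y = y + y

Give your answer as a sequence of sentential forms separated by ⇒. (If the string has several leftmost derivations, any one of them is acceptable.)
Start with S.
Step 1: the leftmost non-terminal is S; apply S → V = E:  V = E
Step 2: the leftmost non-terminal is V; apply V → y:  y = E
Step 3: the leftmost non-terminal is E; apply E → E + V:  y = E + V
Step 4: the leftmost non-terminal is E; apply E → V:  y = V + V
Step 5: the leftmost non-terminal is V; apply V → y:  y = y + V
Step 6: the leftmost non-terminal is V; apply V → y:  y = y + y

Final answer: S ⇒ V = E ⇒ y = E ⇒ y = E + V ⇒ y = V + V ⇒ y = y + V ⇒ y = y + y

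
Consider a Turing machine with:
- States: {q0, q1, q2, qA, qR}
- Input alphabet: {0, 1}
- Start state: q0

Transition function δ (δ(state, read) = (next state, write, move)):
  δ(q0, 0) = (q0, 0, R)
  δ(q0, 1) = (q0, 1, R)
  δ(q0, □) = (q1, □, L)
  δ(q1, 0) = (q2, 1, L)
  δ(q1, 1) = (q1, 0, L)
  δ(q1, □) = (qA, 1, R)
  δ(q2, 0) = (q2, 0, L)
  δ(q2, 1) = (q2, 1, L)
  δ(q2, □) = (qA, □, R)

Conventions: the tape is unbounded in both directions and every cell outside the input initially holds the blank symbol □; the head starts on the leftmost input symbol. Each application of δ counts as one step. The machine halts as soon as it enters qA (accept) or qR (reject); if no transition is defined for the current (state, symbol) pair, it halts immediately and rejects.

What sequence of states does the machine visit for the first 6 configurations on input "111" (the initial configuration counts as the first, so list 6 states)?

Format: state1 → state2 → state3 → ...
Step 0: [q0]111 (head at position 0)
Step 1: δ(q0, 1) = (q0, 1, R)  ⊢  1[q0]11 (head at position 1)
Step 2: δ(q0, 1) = (q0, 1, R)  ⊢  11[q0]1 (head at position 2)
Step 3: δ(q0, 1) = (q0, 1, R)  ⊢  111[q0]□ (head at position 3)
Step 4: δ(q0, □) = (q1, □, L)  ⊢  11[q1]1□ (head at position 2)
Step 5: δ(q1, 1) = (q1, 0, L)  ⊢  1[q1]10□ (head at position 1)
Reading off the states of these 6 configurations: q0 → q0 → q0 → q0 → q1 → q1

Final answer: q0 → q0 → q0 → q0 → q1 → q1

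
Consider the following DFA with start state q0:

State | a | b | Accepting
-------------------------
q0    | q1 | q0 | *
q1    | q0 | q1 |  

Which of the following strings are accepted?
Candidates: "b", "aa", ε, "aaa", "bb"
"b": q0 → q0; q0 is accepting → accepted
"aa": q0 → q1 → q0; q0 is accepting → accepted
ε: q0; q0 is accepting → accepted
"aaa": q0 → q1 → q0 → q1; q1 is not accepting → rejected
"bb": q0 → q0 → q0; q0 is accepting → accepted

Final answer: "b", "aa", ε, "bb"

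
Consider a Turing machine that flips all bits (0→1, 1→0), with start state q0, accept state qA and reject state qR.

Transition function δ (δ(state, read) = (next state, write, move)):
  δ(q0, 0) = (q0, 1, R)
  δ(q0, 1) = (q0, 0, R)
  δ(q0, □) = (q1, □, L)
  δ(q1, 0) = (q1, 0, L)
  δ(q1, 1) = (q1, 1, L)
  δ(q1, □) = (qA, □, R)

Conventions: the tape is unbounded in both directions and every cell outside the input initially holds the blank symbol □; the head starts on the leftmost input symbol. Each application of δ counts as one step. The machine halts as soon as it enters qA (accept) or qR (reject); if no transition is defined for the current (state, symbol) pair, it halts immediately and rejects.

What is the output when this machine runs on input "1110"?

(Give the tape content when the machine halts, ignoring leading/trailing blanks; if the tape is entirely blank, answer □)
Step 0: [q0]1110 (head at position 0)
Step 1: δ(q0, 1) = (q0, 0, R)  ⊢  0[q0]110 (head at position 1)
Step 2: δ(q0, 1) = (q0, 0, R)  ⊢  00[q0]10 (head at position 2)
Step 3: δ(q0, 1) = (q0, 0, R)  ⊢  000[q0]0 (head at position 3)
Step 4: δ(q0, 0) = (q0, 1, R)  ⊢  0001[q0]□ (head at position 4)
Step 5: δ(q0, □) = (q1, □, L)  ⊢  000[q1]1□ (head at position 3)
Step 6: δ(q1, 1) = (q1, 1, L)  ⊢  00[q1]01□ (head at position 2)
Step 7: δ(q1, 0) = (q1, 0, L)  ⊢  0[q1]001□ (head at position 1)
Step 8: δ(q1, 0) = (q1, 0, L)  ⊢  [q1]0001□ (head at position 0)
Step 9: δ(q1, 0) = (q1, 0, L)  ⊢  [q1]□0001□ (head at position -1)
Step 10: δ(q1, □) = (qA, □, R)  ⊢  □[qA]0001□ (head at position 0)
The machine is in qA, so it halts and accepts.
Tape content when halted (ignoring surrounding blanks): 0001

Final answer: Output: 0001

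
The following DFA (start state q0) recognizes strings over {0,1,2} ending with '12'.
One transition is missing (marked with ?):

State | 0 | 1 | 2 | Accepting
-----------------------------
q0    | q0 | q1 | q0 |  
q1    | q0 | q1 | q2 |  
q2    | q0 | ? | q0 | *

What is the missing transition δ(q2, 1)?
q1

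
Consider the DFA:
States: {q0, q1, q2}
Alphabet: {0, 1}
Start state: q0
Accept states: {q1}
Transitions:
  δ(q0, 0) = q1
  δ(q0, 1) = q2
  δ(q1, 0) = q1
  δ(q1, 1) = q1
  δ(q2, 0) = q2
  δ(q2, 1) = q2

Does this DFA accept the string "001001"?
Processing string "001001":
  q0 --0--> q1
  q1 --0--> q1
  q1 --1--> q1
  q1 --0--> q1
  q1 --0--> q1
  q1 --1--> q1
Final state: q1
Accept states: {q1}
q1 is an accept state, so the string is accepted.

Final answer: Yes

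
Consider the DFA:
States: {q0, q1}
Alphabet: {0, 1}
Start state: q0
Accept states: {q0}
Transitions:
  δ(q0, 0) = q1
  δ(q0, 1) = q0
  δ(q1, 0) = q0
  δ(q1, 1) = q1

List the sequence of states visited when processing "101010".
Starting at q0
Read '1': q0 -> q0
Read '0': q0 -> q1
Read '1': q1 -> q1
Read '0': q1 -> q0
Read '1': q0 -> q0
Read '0': q0 -> q1

Final answer: q0 -> q0 -> q1 -> q1 -> q0 -> q0 -> q1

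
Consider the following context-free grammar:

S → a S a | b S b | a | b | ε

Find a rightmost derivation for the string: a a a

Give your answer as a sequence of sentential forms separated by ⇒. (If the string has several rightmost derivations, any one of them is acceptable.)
Start with S.
Step 1: the rightmost non-terminal is S; apply S → a S a:  a S a
Step 2: the rightmost non-terminal is S; apply S → a:  a a a

Final answer: S ⇒ a S a ⇒ a a a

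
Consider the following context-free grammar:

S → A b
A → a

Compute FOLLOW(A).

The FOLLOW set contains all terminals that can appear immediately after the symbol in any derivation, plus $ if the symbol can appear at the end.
A occurs only in S → A b, where it is immediately followed by the terminal b. So FOLLOW(A) = {b}.

Final answer: {b}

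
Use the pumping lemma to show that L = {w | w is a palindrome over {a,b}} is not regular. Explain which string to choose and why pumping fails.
Language: L = {w | w is a palindrome over {a,b}} (strings that read the same forwards and backwards)
Step 1: Assume for contradiction that L is regular, with pumping length p.
Step 2: Choose s = a^p b a^p. Then s ∈ L (it reads the same forwards and backwards) and |s| ≥ p.
Step 3: Consider any decomposition s = xyz with |xy| ≤ p and |y| > 0. Since |xy| ≤ p and the first p symbols of s are all a's, y = a^k for some k with 1 ≤ k ≤ p.
Step 4: Pumping up (i = 2): xy²z = a^(p+k) b a^p. Its reverse is a^p b a^(p+k) ≠ a^(p+k) b a^p (the single b is no longer in the middle), so xy²z is not a palindrome and xy²z ∉ L.
This contradicts the pumping lemma, so L is not regular.

Final answer: Choose s = a^p b a^p. Since |xy| ≤ p, y = a^k with k ≥ 1. Then xy²z = a^(p+k) b a^p is not a palindrome, so ∉ L.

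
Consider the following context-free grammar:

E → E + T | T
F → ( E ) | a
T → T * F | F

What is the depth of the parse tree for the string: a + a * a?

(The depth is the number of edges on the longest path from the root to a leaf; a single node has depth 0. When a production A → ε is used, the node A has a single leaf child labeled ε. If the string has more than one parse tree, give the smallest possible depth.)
The grammar is unambiguous; the parse tree of a + a * a is:
E → E + T at the root (depth 0).
  Left E (depth 1) → T (2) → F (3) → a (4).
  Right T (depth 1) → T * F; that T (2) → F (3) → a (4); F (2) → a (3).
The longest root-to-leaf paths have 4 edges.
Depth = 4.

Final answer: 4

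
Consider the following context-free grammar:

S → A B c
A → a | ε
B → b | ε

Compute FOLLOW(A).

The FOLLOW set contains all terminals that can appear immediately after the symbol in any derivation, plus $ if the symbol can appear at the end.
A occurs in S → A B c followed by B c. Add FIRST(B) minus ε = {b}; B is nullable (B → ε), so what follows B can also follow A: the terminal c. FOLLOW(A) = {b, c}.

Final answer: {b, c}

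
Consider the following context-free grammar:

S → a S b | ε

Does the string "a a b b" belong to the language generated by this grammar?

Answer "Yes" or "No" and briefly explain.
A derivation exists: S ⇒ a S b ⇒ a a S b b ⇒ a a b b (using S → a S b twice, then S → ε).

Final answer: Yes - a valid derivation exists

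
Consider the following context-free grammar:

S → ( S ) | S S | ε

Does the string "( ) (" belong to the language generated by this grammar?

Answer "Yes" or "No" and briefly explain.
Each production adds parentheses only in matched pairs (S → ( S )) or none at all, so every derived string has equally many '(' and ')'. The string ( ) ( has two '(' and one ')', so it cannot be derived.

Final answer: No - no valid derivation exists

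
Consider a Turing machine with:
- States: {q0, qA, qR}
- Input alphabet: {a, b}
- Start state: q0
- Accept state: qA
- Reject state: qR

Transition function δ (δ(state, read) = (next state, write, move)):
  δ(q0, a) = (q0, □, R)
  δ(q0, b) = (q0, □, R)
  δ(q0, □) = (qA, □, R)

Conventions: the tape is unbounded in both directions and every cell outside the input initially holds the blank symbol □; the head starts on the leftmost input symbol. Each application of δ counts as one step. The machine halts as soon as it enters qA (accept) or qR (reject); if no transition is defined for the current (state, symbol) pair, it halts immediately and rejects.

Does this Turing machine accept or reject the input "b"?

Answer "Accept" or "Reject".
Step 0: [q0]b (head at position 0)
Step 1: δ(q0, b) = (q0, □, R)  ⊢  □[q0]□ (head at position 1)
Step 2: δ(q0, □) = (qA, □, R)  ⊢  □□[qA]□ (head at position 2)
The machine is in qA, so it halts and accepts.

Final answer: Accept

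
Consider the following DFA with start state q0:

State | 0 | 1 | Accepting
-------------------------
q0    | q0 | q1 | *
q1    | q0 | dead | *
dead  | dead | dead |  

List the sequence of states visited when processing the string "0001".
q0 → q0 → q0 → q0 → q1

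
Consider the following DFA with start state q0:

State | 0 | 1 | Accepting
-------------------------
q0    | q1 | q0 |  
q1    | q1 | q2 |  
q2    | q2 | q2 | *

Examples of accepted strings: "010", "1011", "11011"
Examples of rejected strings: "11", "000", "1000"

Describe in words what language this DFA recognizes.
binary strings containing '01' as a substring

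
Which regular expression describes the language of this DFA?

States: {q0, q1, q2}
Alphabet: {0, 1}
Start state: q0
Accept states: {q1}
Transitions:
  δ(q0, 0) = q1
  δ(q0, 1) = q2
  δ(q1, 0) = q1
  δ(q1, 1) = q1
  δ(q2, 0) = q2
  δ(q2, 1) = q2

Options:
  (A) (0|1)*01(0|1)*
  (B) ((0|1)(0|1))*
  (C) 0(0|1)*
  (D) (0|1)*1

Testing sample strings against the DFA:
  '0010' -> accepted
  '010' -> accepted
  '00010' -> accepted
  '11' -> rejected
Checking each option for a counterexample:
  (A) (0|1)*01(0|1)*: '0' is accepted by the DFA but does not match the regex → eliminated
  (B) ((0|1)(0|1))*: ε is rejected by the DFA but matches the regex → eliminated
  (C) 0(0|1)*: agrees with the DFA on all strings of length ≤ 4
  (D) (0|1)*1: '0' is accepted by the DFA but does not match the regex → eliminated
Only (C) 0(0|1)* is consistent with the DFA.

Final answer: (C) 0(0|1)*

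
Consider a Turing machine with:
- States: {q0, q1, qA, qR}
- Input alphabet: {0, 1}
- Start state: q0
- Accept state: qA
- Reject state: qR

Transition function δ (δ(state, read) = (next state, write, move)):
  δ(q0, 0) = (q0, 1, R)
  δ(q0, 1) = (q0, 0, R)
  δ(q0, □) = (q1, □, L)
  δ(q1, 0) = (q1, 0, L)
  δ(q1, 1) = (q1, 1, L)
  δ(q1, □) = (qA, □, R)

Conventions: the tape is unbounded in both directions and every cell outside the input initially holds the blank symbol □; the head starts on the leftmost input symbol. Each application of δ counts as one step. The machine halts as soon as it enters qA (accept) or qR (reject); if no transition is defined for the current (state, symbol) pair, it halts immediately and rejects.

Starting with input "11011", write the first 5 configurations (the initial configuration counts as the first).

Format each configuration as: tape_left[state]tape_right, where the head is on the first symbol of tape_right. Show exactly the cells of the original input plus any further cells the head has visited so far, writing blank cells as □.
Step 0: [q0]11011 (head at position 0)
Step 1: δ(q0, 1) = (q0, 0, R)  ⊢  0[q0]1011 (head at position 1)
Step 2: δ(q0, 1) = (q0, 0, R)  ⊢  00[q0]011 (head at position 2)
Step 3: δ(q0, 0) = (q0, 1, R)  ⊢  001[q0]11 (head at position 3)
Step 4: δ(q0, 1) = (q0, 0, R)  ⊢  0010[q0]1 (head at position 4)

Final answer: [q0]11011 ⊢ 0[q0]1011 ⊢ 00[q0]011 ⊢ 001[q0]11 ⊢ 0010[q0]1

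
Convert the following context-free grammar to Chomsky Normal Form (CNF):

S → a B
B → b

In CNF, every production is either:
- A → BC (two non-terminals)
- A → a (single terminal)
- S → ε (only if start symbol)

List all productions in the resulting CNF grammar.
The grammar has no ε-productions or unit productions to eliminate.
S → a B has terminal a in a right-hand side of length ≥ 2: introduce T_a → a and use T_a in place of a.
B → b is already in CNF (single terminal) – keep it.
S → a B becomes S → T_a B.
Resulting CNF grammar (3 productions): T_a → a; B → b; S → T_a B

Final answer: T_a → a; B → b; S → T_a B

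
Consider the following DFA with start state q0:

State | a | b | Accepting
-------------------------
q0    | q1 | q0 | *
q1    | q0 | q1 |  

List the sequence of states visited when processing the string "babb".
q0 → q0 → q1 → q1 → q1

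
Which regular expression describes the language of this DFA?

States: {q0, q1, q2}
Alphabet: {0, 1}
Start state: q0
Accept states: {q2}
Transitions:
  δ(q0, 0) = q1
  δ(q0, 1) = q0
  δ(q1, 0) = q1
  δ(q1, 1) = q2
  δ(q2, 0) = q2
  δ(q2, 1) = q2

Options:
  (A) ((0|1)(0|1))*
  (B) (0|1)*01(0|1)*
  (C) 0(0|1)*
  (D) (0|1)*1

Testing sample strings against the DFA:
  '11' -> rejected
  '1110' -> rejected
  '101' -> accepted
  '10' -> rejected
Checking each option for a counterexample:
  (A) ((0|1)(0|1))*: ε is rejected by the DFA but matches the regex → eliminated
  (B) (0|1)*01(0|1)*: agrees with the DFA on all strings of length ≤ 4
  (C) 0(0|1)*: '0' is rejected by the DFA but matches the regex → eliminated
  (D) (0|1)*1: '1' is rejected by the DFA but matches the regex → eliminated
Only (B) (0|1)*01(0|1)* is consistent with the DFA.

Final answer: (B) (0|1)*01(0|1)*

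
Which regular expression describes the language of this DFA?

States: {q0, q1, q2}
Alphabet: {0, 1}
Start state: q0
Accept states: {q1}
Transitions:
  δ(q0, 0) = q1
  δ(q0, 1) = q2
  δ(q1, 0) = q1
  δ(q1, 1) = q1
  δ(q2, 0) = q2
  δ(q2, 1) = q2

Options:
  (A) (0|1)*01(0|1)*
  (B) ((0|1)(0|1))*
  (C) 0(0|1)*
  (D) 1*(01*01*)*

Testing sample strings against the DFA:
  '01001' -> accepted
  '000' -> accepted
  '00010' -> accepted
  '1110' -> rejected
Checking each option for a counterexample:
  (A) (0|1)*01(0|1)*: '0' is accepted by the DFA but does not match the regex → eliminated
  (B) ((0|1)(0|1))*: ε is rejected by the DFA but matches the regex → eliminated
  (C) 0(0|1)*: agrees with the DFA on all strings of length ≤ 4
  (D) 1*(01*01*)*: ε is rejected by the DFA but matches the regex → eliminated
Only (C) 0(0|1)* is consistent with the DFA.

Final answer: (C) 0(0|1)*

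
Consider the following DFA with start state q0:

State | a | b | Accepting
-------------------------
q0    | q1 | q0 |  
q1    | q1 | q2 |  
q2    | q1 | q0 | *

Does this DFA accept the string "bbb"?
Start in q0.
Read 'b': q0 → q0
Read 'b': q0 → q0
Read 'b': q0 → q0
Final state q0 is not accepting, so the string is rejected.

Final answer: No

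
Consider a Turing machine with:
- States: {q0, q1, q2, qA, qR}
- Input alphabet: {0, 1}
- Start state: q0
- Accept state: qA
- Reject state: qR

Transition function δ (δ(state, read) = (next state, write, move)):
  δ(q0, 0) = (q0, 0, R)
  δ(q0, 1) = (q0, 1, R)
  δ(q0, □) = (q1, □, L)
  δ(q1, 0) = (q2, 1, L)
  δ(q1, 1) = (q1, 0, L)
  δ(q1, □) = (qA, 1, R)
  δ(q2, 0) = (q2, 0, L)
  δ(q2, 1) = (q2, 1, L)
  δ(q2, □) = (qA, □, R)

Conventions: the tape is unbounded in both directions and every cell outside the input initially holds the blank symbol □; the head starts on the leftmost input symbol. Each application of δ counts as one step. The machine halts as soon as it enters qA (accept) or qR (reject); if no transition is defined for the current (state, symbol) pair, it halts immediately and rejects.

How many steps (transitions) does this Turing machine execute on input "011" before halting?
Step 0: [q0]011 (head at position 0)
Step 1: δ(q0, 0) = (q0, 0, R)  ⊢  0[q0]11 (head at position 1)
Step 2: δ(q0, 1) = (q0, 1, R)  ⊢  01[q0]1 (head at position 2)
Step 3: δ(q0, 1) = (q0, 1, R)  ⊢  011[q0]□ (head at position 3)
Step 4: δ(q0, □) = (q1, □, L)  ⊢  01[q1]1□ (head at position 2)
Step 5: δ(q1, 1) = (q1, 0, L)  ⊢  0[q1]10□ (head at position 1)
Step 6: δ(q1, 1) = (q1, 0, L)  ⊢  [q1]000□ (head at position 0)
Step 7: δ(q1, 0) = (q2, 1, L)  ⊢  [q2]□100□ (head at position -1)
Step 8: δ(q2, □) = (qA, □, R)  ⊢  □[qA]100□ (head at position 0)
The machine is in qA, so it halts and accepts.
Number of transitions executed: 8.

Final answer: 8 steps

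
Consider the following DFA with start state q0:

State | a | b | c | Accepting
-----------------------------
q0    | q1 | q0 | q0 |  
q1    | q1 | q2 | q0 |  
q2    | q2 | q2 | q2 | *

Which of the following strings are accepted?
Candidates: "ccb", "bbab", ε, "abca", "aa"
"ccb": q0 → q0 → q0 → q0; q0 is not accepting → rejected
"bbab": q0 → q0 → q0 → q1 → q2; q2 is accepting → accepted
ε: q0; q0 is not accepting → rejected
"abca": q0 → q1 → q2 → q2 → q2; q2 is accepting → accepted
"aa": q0 → q1 → q1; q1 is not accepting → rejected

Final answer: "bbab", "abca"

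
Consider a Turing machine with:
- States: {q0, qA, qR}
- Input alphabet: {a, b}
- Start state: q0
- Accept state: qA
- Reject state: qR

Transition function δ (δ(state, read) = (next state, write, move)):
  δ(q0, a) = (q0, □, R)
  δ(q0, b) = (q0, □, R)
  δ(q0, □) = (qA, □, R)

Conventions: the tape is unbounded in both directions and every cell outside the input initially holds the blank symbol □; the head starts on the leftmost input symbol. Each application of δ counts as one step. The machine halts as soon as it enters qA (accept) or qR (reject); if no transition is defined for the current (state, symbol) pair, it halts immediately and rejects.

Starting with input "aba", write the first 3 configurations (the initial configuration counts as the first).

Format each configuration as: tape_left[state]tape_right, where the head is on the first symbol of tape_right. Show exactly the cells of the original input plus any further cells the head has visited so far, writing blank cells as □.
Step 0: [q0]aba (head at position 0)
Step 1: δ(q0, a) = (q0, □, R)  ⊢  □[q0]ba (head at position 1)
Step 2: δ(q0, b) = (q0, □, R)  ⊢  □□[q0]a (head at position 2)

Final answer: [q0]aba ⊢ □[q0]ba ⊢ □□[q0]a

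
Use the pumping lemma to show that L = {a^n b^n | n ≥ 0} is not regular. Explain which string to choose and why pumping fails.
Language: L = {a^n b^n | n ≥ 0} (equal numbers of a's followed by b's)
Step 1: Assume for contradiction that L is regular, with pumping length p.
Step 2: Choose s = a^p b^p. Then s ∈ L (it has p a's followed by p b's) and |s| ≥ p.
Step 3: Consider any decomposition s = xyz with |xy| ≤ p and |y| > 0. Since |xy| ≤ p and the first p symbols of s are all a's, y = a^k for some k with 1 ≤ k ≤ p.
Step 4: Pumping up (i = 2): xy²z = a^(p+k) b^p, which has more a's than b's, so xy²z ∉ L.
This contradicts the pumping lemma, so L is not regular.

Final answer: Choose s = a^p b^p. Since |xy| ≤ p, y = a^k with k ≥ 1. Then xy²z = a^(p+k) b^p ∉ L.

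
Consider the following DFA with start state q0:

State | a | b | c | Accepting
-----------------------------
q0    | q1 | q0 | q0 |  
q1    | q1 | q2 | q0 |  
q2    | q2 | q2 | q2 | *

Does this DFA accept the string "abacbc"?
Start in q0.
Read 'a': q0 → q1
Read 'b': q1 → q2
Read 'a': q2 → q2
Read 'c': q2 → q2
Read 'b': q2 → q2
Read 'c': q2 → q2
Final state q2 is accepting, so the string is accepted.

Final answer: Yes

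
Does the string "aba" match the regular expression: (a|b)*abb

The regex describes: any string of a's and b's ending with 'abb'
No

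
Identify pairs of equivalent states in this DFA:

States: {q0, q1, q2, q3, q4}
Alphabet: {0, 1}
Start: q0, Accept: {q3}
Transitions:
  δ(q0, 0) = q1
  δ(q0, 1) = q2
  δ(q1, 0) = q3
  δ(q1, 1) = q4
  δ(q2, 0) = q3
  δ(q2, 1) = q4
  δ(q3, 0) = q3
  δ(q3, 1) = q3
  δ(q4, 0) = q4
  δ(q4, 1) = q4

Using the table-filling algorithm:
Round 0 – mark pairs where exactly one state is accepting: (q0,q3), (q1,q3), (q2,q3), (q3,q4)
Round 1 – newly marked: (q0,q1) [on 0: q1 vs q3, already marked]; (q0,q2) [on 0: q1 vs q3, already marked]; (q1,q4) [on 0: q3 vs q4, already marked]; (q2,q4) [on 0: q3 vs q4, already marked]
Round 2 – newly marked: (q0,q4) [on 0: q1 vs q4, already marked]
No further pairs can be marked.
(q1, q2) unmarked: δ(q1,0)=q3, δ(q2,0)=q3; δ(q1,1)=q4, δ(q2,1)=q4 → equivalent
Equivalent pairs: (q1, q2)

Final answer: Equivalent pairs: (q1, q2)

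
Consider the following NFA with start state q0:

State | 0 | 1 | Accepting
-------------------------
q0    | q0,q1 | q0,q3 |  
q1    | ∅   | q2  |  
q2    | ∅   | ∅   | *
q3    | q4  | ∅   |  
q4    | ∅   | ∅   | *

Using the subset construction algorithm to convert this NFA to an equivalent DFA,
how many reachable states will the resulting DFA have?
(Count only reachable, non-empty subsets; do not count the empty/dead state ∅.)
Start subset: {q0}
{q0}: on 0 → {q0, q1}, on 1 → {q0, q3}
{q0, q1}: on 0 → {q0, q1}, on 1 → {q0, q2, q3}
{q0, q3}: on 0 → {q0, q1, q4}, on 1 → {q0, q3}
{q0, q2, q3}: on 0 → {q0, q1, q4}, on 1 → {q0, q3}
{q0, q1, q4}: on 0 → {q0, q1}, on 1 → {q0, q2, q3}
Reachable non-empty subsets: {q0}, {q0, q1}, {q0, q3}, {q0, q2, q3}, {q0, q1, q4} — 5 in total.

Final answer: 5 states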